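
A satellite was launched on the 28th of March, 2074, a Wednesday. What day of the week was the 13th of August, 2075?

Day-of-year of March 28, 2074: 87.
Day-of-year of August 13, 2075: 225.
2074 has 365 days, so 365 − 87 = 278 days remain in 2074.
Total: 278 + 225 = 503 days.
503 mod 7 = 6, so 6 days after Wednesday is Tuesday.

Tuesday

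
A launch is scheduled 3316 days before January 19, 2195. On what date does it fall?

December 21, 2185

Count 3316 days before January 19, 2195:
Day-of-year of December 21, 2185: 355.
Day-of-year of January 19, 2195: 19.
2185 has 365 days, so 365 − 355 = 10 days remain in 2185.
Full years 2186–2194: 7 common + 2 leap = 7×365 + 2×366 = 3287 days.
Total: 10 + 3287 + 19 = 3316 days.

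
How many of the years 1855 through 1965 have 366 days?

27

Years divisible by 4: 1856, 1860, …, 1964 — 28 in all.
Of these, 1900 is divisible by 100 but not 400, so not leap.
Leap years: 28 − 1 = 27.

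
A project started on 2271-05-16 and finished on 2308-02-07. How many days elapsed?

13415

Day-of-year of May 16, 2271: 136.
Day-of-year of February 7, 2308: 38.
2271 has 365 days, so 365 − 136 = 229 days remain in 2271.
Full years 2272–2307: 28 common + 8 leap = 28×365 + 8×366 = 13148 days.
Total: 229 + 13148 + 38 = 13415 days.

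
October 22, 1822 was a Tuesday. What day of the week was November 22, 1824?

Monday

October 1822: 31 − 22 = 9 days remain.
Then 24 full months totalling 731 days.
November 1–22, 1824: 22 days.
Total: 9 + 731 + 22 = 762 days.
762 mod 7 = 6, so 6 days after Tuesday is Monday.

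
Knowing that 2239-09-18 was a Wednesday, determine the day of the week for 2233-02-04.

Monday

Count forward from the earlier date (February 4, 2233) to the later (September 18, 2239):
Day-of-year of February 4, 2233: 35.
Day-of-year of September 18, 2239: 261.
2233 has 365 days, so 365 − 35 = 330 days remain in 2233.
Full years: 2234: 365; 2235: 365; 2236: 366; 2237: 365; 2238: 365. Sum = 1826.
Total: 330 + 1826 + 261 = 2417 days.
2417 mod 7 = 2, so 2 days before Wednesday is Monday.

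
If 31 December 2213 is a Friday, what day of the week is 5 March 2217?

December 31, 2213 → December 31, 2214: 365 days.
December 31, 2214 → December 31, 2215: 365 days.
December 31, 2215 → December 31, 2216: 366 days (2216 is a leap year).
December 2216: 31 − 31 = 0 days remain.
Then January (31), February 2217 (28): 31 + 28 = 59 days.
March 1–5, 2217: 5 days.
Residual: 64 days.
Total: 1160 days.
1160 mod 7 = 5, so 5 days after Friday is Wednesday.

Wednesday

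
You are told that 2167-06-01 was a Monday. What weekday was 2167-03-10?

Count forward from the earlier date (March 10, 2167) to the later (June 1, 2167):
March 2167: 31 − 10 = 21 days remain.
Then April (30), May (31): 30 + 31 = 61 days.
June 1, 2167: 1 day.
Total: 21 + 61 + 1 = 83 days.
83 mod 7 = 6, so 6 days before Monday is Tuesday.

Tuesday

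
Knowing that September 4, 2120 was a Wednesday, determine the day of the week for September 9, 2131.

Day-of-year of September 4, 2120: 248.
Day-of-year of September 9, 2131: 252.
2120 has 366 days, so 366 − 248 = 118 days remain in 2120.
Full years 2121–2130: 8 common + 2 leap = 8×365 + 2×366 = 3652 days.
Total: 118 + 3652 + 252 = 4022 days.
4022 mod 7 = 4, so 4 days after Wednesday is Sunday.

Sunday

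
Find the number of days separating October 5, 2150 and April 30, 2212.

22487

From October 5, 2150 to October 5, 2211: 61 years, of which 14 contain a Feb 29 — 47×365 + 14×366 = 22279 days.
(2200 is not a leap year (divisible by 100 but not 400).)
October 2211: 31 − 5 = 26 days remain.
Then November (30), December (31), January (31), February 2212 (29), March (31): 30 + 31 + 31 + 29 + 31 = 152 days.
April 1–30, 2212: 30 days.
Residual: 208 days.
Total: 22487 days.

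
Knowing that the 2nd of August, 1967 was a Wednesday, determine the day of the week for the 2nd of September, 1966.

Friday

Count forward from the earlier date (September 2, 1966) to the later (August 2, 1967):
September 1966: 30 − 2 = 28 days remain.
Then 10 full months totalling 304 days.
August 1–2, 1967: 2 days.
Total: 28 + 304 + 2 = 334 days.
334 mod 7 = 5, so 5 days before Wednesday is Friday.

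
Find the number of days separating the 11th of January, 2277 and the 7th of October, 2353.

28027

From January 11, 2277 to January 11, 2353: 76 years, of which 18 contain a Feb 29 — 58×365 + 18×366 = 27758 days.
(2300 is not a leap year (divisible by 100 but not 400).)
January 2353: 31 − 11 = 20 days remain.
Then February 2353 (28), March (31), April (30), May (31), June (30), July (31), August (31), September (30): 28 + 31 + 30 + 31 + 30 + 31 + 31 + 30 = 242 days.
October 1–7, 2353: 7 days.
Residual: 269 days.
Total: 28027 days.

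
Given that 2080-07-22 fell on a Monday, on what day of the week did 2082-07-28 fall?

Tuesday

Day-of-year of July 22, 2080: 204.
Day-of-year of July 28, 2082: 209.
2080 has 366 days, so 366 − 204 = 162 days remain in 2080.
Full years: 2081: 365. Sum = 365.
Total: 162 + 365 + 209 = 736 days.
736 mod 7 = 1, so 1 day after Monday is Tuesday.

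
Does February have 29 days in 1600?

1600 is a leap year (divisible by 400).

Yes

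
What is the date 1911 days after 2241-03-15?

2246-06-08

Count 1911 days after March 15, 2241:
March 15, 2241 → March 15, 2242: 365 days.
March 15, 2242 → March 15, 2243: 365 days.
March 15, 2243 → March 15, 2244: 366 days (2244 is a leap year).
March 15, 2244 → March 15, 2245: 365 days.
March 15, 2245 → March 15, 2246: 365 days.
March 2246: 31 − 15 = 16 days remain.
Then April (30), May (31): 30 + 31 = 61 days.
June 1–8, 2246: 8 days.
Residual: 85 days.
Total: 1911 days.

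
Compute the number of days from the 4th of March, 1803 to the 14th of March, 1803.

10

Within March 1803: 14 − 4 = 10 days.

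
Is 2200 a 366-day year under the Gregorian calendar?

No

2200 is not a leap year (divisible by 100 but not 400).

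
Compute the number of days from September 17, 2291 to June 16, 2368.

From September 17, 2291 to September 17, 2367: 76 years, of which 18 contain a Feb 29 — 58×365 + 18×366 = 27758 days.
(2300 is not a leap year (divisible by 100 but not 400).)
September 2367: 30 − 17 = 13 days remain.
Then October (31), November (30), December (31), January (31), February 2368 (29), March (31), April (30), May (31): 31 + 30 + 31 + 31 + 29 + 31 + 30 + 31 = 244 days.
June 1–16, 2368: 16 days.
Residual: 273 days.
Total: 28031 days.

28031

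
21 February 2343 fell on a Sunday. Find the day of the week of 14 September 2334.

Friday

Count forward from the earlier date (September 14, 2334) to the later (February 21, 2343):
From September 14, 2334 to September 14, 2342: 8 years, of which 2 contain a Feb 29 — 6×365 + 2×366 = 2922 days.
September 2342: 30 − 14 = 16 days remain.
Then October (31), November (30), December (31), January (31): 31 + 30 + 31 + 31 = 123 days.
February 1–21, 2343: 21 days (2343 is not a leap year).
Residual: 160 days.
Total: 3082 days.
3082 mod 7 = 2, so 2 days before Sunday is Friday.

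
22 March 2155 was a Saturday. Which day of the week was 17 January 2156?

Saturday

March 2155: 31 − 22 = 9 days remain.
Then 9 full months totalling 275 days.
January 1–17, 2156: 17 days.
Residual: 301 days.
Total: 301 days.
301 is a multiple of 7, so 17 January 2156 falls on the same weekday: Saturday.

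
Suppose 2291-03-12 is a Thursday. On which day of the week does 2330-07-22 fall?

Tuesday

Day-of-year of March 12, 2291: 71.
Day-of-year of July 22, 2330: 203.
2291 has 365 days, so 365 − 71 = 294 days remain in 2291.
Full years 2292–2329: 29 common + 9 leap = 29×365 + 9×366 = 13879 days.
Total: 294 + 13879 + 203 = 14376 days.
14376 mod 7 = 5, so 5 days after Thursday is Tuesday.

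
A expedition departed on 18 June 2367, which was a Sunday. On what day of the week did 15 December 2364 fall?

Tuesday

Count forward from the earlier date (December 15, 2364) to the later (June 18, 2367):
December 15, 2364 → December 15, 2365: 365 days.
December 15, 2365 → December 15, 2366: 365 days.
December 2366: 31 − 15 = 16 days remain.
Then January (31), February 2367 (28), March (31), April (30), May (31): 31 + 28 + 31 + 30 + 31 = 151 days.
June 1–18, 2367: 18 days.
Residual: 185 days.
Total: 915 days.
915 mod 7 = 5, so 5 days before Sunday is Tuesday.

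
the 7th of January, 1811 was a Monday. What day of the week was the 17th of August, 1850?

Day-of-year of January 7, 1811: 7.
Day-of-year of August 17, 1850: 229.
1811 has 365 days, so 365 − 7 = 358 days remain in 1811.
Full years 1812–1849: 28 common + 10 leap = 28×365 + 10×366 = 13880 days.
Total: 358 + 13880 + 229 = 14467 days.
14467 mod 7 = 5, so 5 days after Monday is Saturday.

Saturday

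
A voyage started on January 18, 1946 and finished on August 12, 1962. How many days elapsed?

6050

From January 18, 1946 to January 18, 1962: 16 years, of which 4 contain a Feb 29 — 12×365 + 4×366 = 5844 days.
January 1962: 31 − 18 = 13 days remain.
Then February 1962 (28), March (31), April (30), May (31), June (30), July (31): 28 + 31 + 30 + 31 + 30 + 31 = 181 days.
August 1–12, 1962: 12 days.
Residual: 206 days.
Total: 6050 days.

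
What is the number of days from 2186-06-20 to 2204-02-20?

6453

Day-of-year of June 20, 2186: 171.
Day-of-year of February 20, 2204: 51.
2186 has 365 days, so 365 − 171 = 194 days remain in 2186.
Full years 2187–2203: 14 common + 3 leap = 14×365 + 3×366 = 6208 days.
Total: 194 + 6208 + 51 = 6453 days.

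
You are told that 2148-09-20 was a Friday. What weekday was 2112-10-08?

Saturday

Count forward from the earlier date (October 8, 2112) to the later (September 20, 2148):
From October 8, 2112 to October 8, 2147: 35 years, of which 8 contain a Feb 29 — 27×365 + 8×366 = 12783 days.
October 2147: 31 − 8 = 23 days remain.
Then 10 full months totalling 305 days.
September 1–20, 2148: 20 days.
Residual: 348 days.
Total: 13131 days.
13131 mod 7 = 6, so 6 days before Friday is Saturday.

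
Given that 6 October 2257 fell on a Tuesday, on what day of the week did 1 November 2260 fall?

Day-of-year of October 6, 2257: 279.
Day-of-year of November 1, 2260: 306.
2257 has 365 days, so 365 − 279 = 86 days remain in 2257.
Full years: 2258: 365; 2259: 365. Sum = 730.
Total: 86 + 730 + 306 = 1122 days.
1122 mod 7 = 2, so 2 days after Tuesday is Thursday.

Thursday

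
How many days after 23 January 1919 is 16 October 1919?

January 1919: 31 − 23 = 8 days remain.
Then February 1919 (28), March (31), April (30), May (31), June (30), July (31), August (31), September (30): 28 + 31 + 30 + 31 + 30 + 31 + 31 + 30 = 242 days.
October 1–16, 1919: 16 days.
Total: 8 + 242 + 16 = 266 days.

266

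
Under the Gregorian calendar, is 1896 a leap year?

1896 is a leap year.

Yes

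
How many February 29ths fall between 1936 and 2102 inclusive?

Years divisible by 4: 1936, 1940, …, 2100 — 42 in all.
Of these, 2100 is divisible by 100 but not 400, so not leap.
2000 is divisible by 400, so still leap.
Leap years: 42 − 1 = 41.

41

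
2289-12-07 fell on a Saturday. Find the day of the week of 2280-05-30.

Sunday

Count forward from the earlier date (May 30, 2280) to the later (December 7, 2289):
From May 30, 2280 to May 30, 2289: 9 years, of which 2 contain a Feb 29 — 7×365 + 2×366 = 3287 days.
May 2289: 31 − 30 = 1 day remains.
Then June (30), July (31), August (31), September (30), October (31), November (30): 30 + 31 + 31 + 30 + 31 + 30 = 183 days.
December 1–7, 2289: 7 days.
Residual: 191 days.
Total: 3478 days.
3478 mod 7 = 6, so 6 days before Saturday is Sunday.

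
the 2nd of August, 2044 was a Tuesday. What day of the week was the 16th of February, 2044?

Count forward from the earlier date (February 16, 2044) to the later (August 2, 2044):
February 2044: 29 − 16 = 13 days remain (2044 is a leap year, so February has 29 days).
Then March (31), April (30), May (31), June (30), July (31): 31 + 30 + 31 + 30 + 31 = 153 days.
August 1–2, 2044: 2 days.
Total: 13 + 153 + 2 = 168 days.
168 is a multiple of 7, so the 16th of February, 2044 falls on the same weekday: Tuesday.

Tuesday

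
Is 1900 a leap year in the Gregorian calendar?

No

1900 is not a leap year (divisible by 100 but not 400).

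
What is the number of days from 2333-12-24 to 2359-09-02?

From December 24, 2333 to December 24, 2358: 25 years, of which 6 contain a Feb 29 — 19×365 + 6×366 = 9131 days.
December 2358: 31 − 24 = 7 days remain.
Then January (31), February 2359 (28), March (31), April (30), May (31), June (30), July (31), August (31): 31 + 28 + 31 + 30 + 31 + 30 + 31 + 31 = 243 days.
September 1–2, 2359: 2 days.
Residual: 252 days.
Total: 9383 days.

9383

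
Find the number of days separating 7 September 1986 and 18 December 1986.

102

September 1986: 30 − 7 = 23 days remain.
Then October (31), November (30): 31 + 30 = 61 days.
December 1–18, 1986: 18 days.
Total: 23 + 61 + 18 = 102 days.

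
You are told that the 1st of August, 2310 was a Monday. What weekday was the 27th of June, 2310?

Count forward from the earlier date (June 27, 2310) to the later (August 1, 2310):
June 2310: 30 − 27 = 3 days remain.
Then July (31): 31 days.
August 1, 2310: 1 day.
Total: 3 + 31 + 1 = 35 days.
35 is a multiple of 7, so the 27th of June, 2310 falls on the same weekday: Monday.

Monday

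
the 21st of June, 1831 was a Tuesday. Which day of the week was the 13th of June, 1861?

From June 21, 1831 to June 21, 1860: 29 years, of which 8 contain a Feb 29 — 21×365 + 8×366 = 10593 days.
June 1860: 30 − 21 = 9 days remain.
Then 11 full months totalling 335 days.
June 1–13, 1861: 13 days.
Residual: 357 days.
Total: 10950 days.
10950 mod 7 = 2, so 2 days after Tuesday is Thursday.

Thursday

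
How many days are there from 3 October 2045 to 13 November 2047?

771

October 3, 2045 → October 3, 2046: 365 days.
October 3, 2046 → October 3, 2047: 365 days.
October 2047: 31 − 3 = 28 days remain.
November 1–13, 2047: 13 days.
Residual: 41 days.
Total: 771 days.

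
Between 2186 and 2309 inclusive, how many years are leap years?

Years divisible by 4: 2188, 2192, …, 2308 — 31 in all.
Of these, 2200, 2300 are divisible by 100 but not 400, so not leap.
Leap years: 31 − 2 = 29.

29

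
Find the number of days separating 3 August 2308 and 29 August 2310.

756

August 2308: 31 − 3 = 28 days remain.
Then 23 full months totalling 699 days.
August 1–29, 2310: 29 days.
Total: 28 + 699 + 29 = 756 days.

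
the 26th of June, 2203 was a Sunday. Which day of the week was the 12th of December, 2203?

Monday

June 2203: 30 − 26 = 4 days remain.
Then July (31), August (31), September (30), October (31), November (30): 31 + 31 + 30 + 31 + 30 = 153 days.
December 1–12, 2203: 12 days.
Total: 4 + 153 + 12 = 169 days.
169 mod 7 = 1, so 1 day after Sunday is Monday.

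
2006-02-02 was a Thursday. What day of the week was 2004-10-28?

Count forward from the earlier date (October 28, 2004) to the later (February 2, 2006):
October 2004: 31 − 28 = 3 days remain.
Then 15 full months totalling 457 days.
February 1–2, 2006: 2 days (2006 is not a leap year).
Total: 3 + 457 + 2 = 462 days.
462 is a multiple of 7, so 2004-10-28 falls on the same weekday: Thursday.

Thursday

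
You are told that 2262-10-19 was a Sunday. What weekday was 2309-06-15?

From October 19, 2262 to October 19, 2308: 46 years, of which 11 contain a Feb 29 — 35×365 + 11×366 = 16801 days.
(2300 is not a leap year (divisible by 100 but not 400).)
October 2308: 31 − 19 = 12 days remain.
Then November (30), December (31), January (31), February 2309 (28), March (31), April (30), May (31): 30 + 31 + 31 + 28 + 31 + 30 + 31 = 212 days.
June 1–15, 2309: 15 days.
Residual: 239 days.
Total: 17040 days.
17040 mod 7 = 2, so 2 days after Sunday is Tuesday.

Tuesday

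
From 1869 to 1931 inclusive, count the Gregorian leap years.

14

Years divisible by 4: 1872, 1876, …, 1928 — 15 in all.
Of these, 1900 is divisible by 100 but not 400, so not leap.
Leap years: 15 − 1 = 14.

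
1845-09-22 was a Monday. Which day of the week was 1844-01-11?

Count forward from the earlier date (January 11, 1844) to the later (September 22, 1845):
Day-of-year of January 11, 1844: 11.
Day-of-year of September 22, 1845: 265.
1844 has 366 days, so 366 − 11 = 355 days remain in 1844.
Total: 355 + 265 = 620 days.
620 mod 7 = 4, so 4 days before Monday is Thursday.

Thursday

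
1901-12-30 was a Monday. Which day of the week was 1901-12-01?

Sunday

Count forward from the earlier date (December 1, 1901) to the later (December 30, 1901):
Within December 1901: 30 − 1 = 29 days.
29 mod 7 = 1, so 1 day before Monday is Sunday.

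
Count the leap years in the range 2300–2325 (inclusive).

Years divisible by 4 in [2300, 2325]: 2300, 2304, 2308, 2312, 2316, 2320, 2324.
Of these, 2300 is divisible by 100 but not 400, so not leap.
Leap years: 7 − 1 = 6.

6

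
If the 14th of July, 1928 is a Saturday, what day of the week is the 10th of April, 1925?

Count forward from the earlier date (April 10, 1925) to the later (July 14, 1928):
Day-of-year of April 10, 1925: 100.
Day-of-year of July 14, 1928: 196.
1925 has 365 days, so 365 − 100 = 265 days remain in 1925.
Full years: 1926: 365; 1927: 365. Sum = 730.
Total: 265 + 730 + 196 = 1191 days.
1191 mod 7 = 1, so 1 day before Saturday is Friday.

Friday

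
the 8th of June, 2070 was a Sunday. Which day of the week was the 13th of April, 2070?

Sunday

Count forward from the earlier date (April 13, 2070) to the later (June 8, 2070):
April 2070: 30 − 13 = 17 days remain.
Then May (31): 31 days.
June 1–8, 2070: 8 days.
Total: 17 + 31 + 8 = 56 days.
56 is a multiple of 7, so the 13th of April, 2070 falls on the same weekday: Sunday.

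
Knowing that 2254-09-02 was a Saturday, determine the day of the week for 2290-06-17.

Tuesday

Day-of-year of September 2, 2254: 245.
Day-of-year of June 17, 2290: 168.
2254 has 365 days, so 365 − 245 = 120 days remain in 2254.
Full years 2255–2289: 26 common + 9 leap = 26×365 + 9×366 = 12784 days.
Total: 120 + 12784 + 168 = 13072 days.
13072 mod 7 = 3, so 3 days after Saturday is Tuesday.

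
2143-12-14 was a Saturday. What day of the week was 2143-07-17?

Count forward from the earlier date (July 17, 2143) to the later (December 14, 2143):
July 2143: 31 − 17 = 14 days remain.
Then August (31), September (30), October (31), November (30): 31 + 30 + 31 + 30 = 122 days.
December 1–14, 2143: 14 days.
Total: 14 + 122 + 14 = 150 days.
150 mod 7 = 3, so 3 days before Saturday is Wednesday.

Wednesday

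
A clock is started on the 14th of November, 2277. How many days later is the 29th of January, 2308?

Day-of-year of November 14, 2277: 318.
Day-of-year of January 29, 2308: 29.
2277 has 365 days, so 365 − 318 = 47 days remain in 2277.
Full years 2278–2307: 24 common + 6 leap = 24×365 + 6×366 = 10956 days.
Total: 47 + 10956 + 29 = 11032 days.

11032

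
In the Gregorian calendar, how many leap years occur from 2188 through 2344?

38

Years divisible by 4: 2188, 2192, …, 2344 — 40 in all.
Of these, 2200, 2300 are divisible by 100 but not 400, so not leap.
Leap years: 40 − 2 = 38.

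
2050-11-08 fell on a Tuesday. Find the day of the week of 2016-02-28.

Count forward from the earlier date (February 28, 2016) to the later (November 8, 2050):
Day-of-year of February 28, 2016: 59.
Day-of-year of November 8, 2050: 312.
2016 has 366 days, so 366 − 59 = 307 days remain in 2016.
Full years 2017–2049: 25 common + 8 leap = 25×365 + 8×366 = 12053 days.
Total: 307 + 12053 + 312 = 12672 days.
12672 mod 7 = 2, so 2 days before Tuesday is Sunday.

Sunday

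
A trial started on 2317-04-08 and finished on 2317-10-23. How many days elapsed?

April 2317: 30 − 8 = 22 days remain.
Then May (31), June (30), July (31), August (31), September (30): 31 + 30 + 31 + 31 + 30 = 153 days.
October 1–23, 2317: 23 days.
Total: 22 + 153 + 23 = 198 days.

198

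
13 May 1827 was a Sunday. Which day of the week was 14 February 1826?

Tuesday

Count forward from the earlier date (February 14, 1826) to the later (May 13, 1827):
February 1826: 28 − 14 = 14 days remain (1826 is not a leap year, so February has 28 days).
Then 14 full months totalling 426 days.
May 1–13, 1827: 13 days.
Total: 14 + 426 + 13 = 453 days.
453 mod 7 = 5, so 5 days before Sunday is Tuesday.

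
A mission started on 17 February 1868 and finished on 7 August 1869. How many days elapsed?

537

Day-of-year of February 17, 1868: 48.
Day-of-year of August 7, 1869: 219.
1868 has 366 days, so 366 − 48 = 318 days remain in 1868.
Total: 318 + 219 = 537 days.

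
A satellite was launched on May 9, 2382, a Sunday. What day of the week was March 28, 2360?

Monday

Count forward from the earlier date (March 28, 2360) to the later (May 9, 2382):
Day-of-year of March 28, 2360: 88.
Day-of-year of May 9, 2382: 129.
2360 has 366 days, so 366 − 88 = 278 days remain in 2360.
Full years 2361–2381: 16 common + 5 leap = 16×365 + 5×366 = 7670 days.
Total: 278 + 7670 + 129 = 8077 days.
8077 mod 7 = 6, so 6 days before Sunday is Monday.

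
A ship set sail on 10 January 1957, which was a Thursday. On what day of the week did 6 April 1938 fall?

Wednesday

Count forward from the earlier date (April 6, 1938) to the later (January 10, 1957):
From April 6, 1938 to April 6, 1956: 18 years, of which 5 contain a Feb 29 — 13×365 + 5×366 = 6575 days.
April 1956: 30 − 6 = 24 days remain.
Then May (31), June (30), July (31), August (31), September (30), October (31), November (30), December (31): 31 + 30 + 31 + 31 + 30 + 31 + 30 + 31 = 245 days.
January 1–10, 1957: 10 days.
Residual: 279 days.
Total: 6854 days.
6854 mod 7 = 1, so 1 day before Thursday is Wednesday.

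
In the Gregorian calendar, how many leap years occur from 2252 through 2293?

Years divisible by 4 in [2252, 2293]: 2252, 2256, 2260, 2264, 2268, 2272, 2276, 2280, 2284, 2288, 2292.
No century exceptions apply. Count: 11.

11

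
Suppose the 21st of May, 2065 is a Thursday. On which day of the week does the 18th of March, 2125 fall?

Day-of-year of May 21, 2065: 141.
Day-of-year of March 18, 2125: 77.
2065 has 365 days, so 365 − 141 = 224 days remain in 2065.
Full years 2066–2124: 45 common + 14 leap = 45×365 + 14×366 = 21549 days.
Total: 224 + 21549 + 77 = 21850 days.
21850 mod 7 = 3, so 3 days after Thursday is Sunday.

Sunday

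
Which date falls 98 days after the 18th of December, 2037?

the 26th of March, 2038

Count 98 days after December 18, 2037:
December 2037: 31 − 18 = 13 days remain.
Then January (31), February 2038 (28): 31 + 28 = 59 days.
March 1–26, 2038: 26 days.
Residual: 98 days.
Total: 98 days.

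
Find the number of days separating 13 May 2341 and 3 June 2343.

751

May 13, 2341 → May 13, 2342: 365 days.
May 13, 2342 → May 13, 2343: 365 days.
May 2343: 31 − 13 = 18 days remain.
June 1–3, 2343: 3 days.
Residual: 21 days.
Total: 751 days.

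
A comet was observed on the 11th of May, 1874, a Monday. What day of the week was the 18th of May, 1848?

Thursday

Count forward from the earlier date (May 18, 1848) to the later (May 11, 1874):
From May 18, 1848 to May 18, 1873: 25 years, of which 6 contain a Feb 29 — 19×365 + 6×366 = 9131 days.
May 1873: 31 − 18 = 13 days remain.
Then 11 full months totalling 334 days.
May 1–11, 1874: 11 days.
Residual: 358 days.
Total: 9489 days.
9489 mod 7 = 4, so 4 days before Monday is Thursday.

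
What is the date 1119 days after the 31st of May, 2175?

the 23rd of June, 2178

Count 1119 days after May 31, 2175:
Day-of-year of May 31, 2175: 151.
Day-of-year of June 23, 2178: 174.
2175 has 365 days, so 365 − 151 = 214 days remain in 2175.
Full years: 2176: 366; 2177: 365. Sum = 731.
Total: 214 + 731 + 174 = 1119 days.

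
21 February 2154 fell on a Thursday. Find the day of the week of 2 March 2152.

Count forward from the earlier date (March 2, 2152) to the later (February 21, 2154):
March 2, 2152 → March 2, 2153: 365 days.
March 2153: 31 − 2 = 29 days remain.
Then 10 full months totalling 306 days.
February 1–21, 2154: 21 days (2154 is not a leap year).
Residual: 356 days.
Total: 721 days.
721 is a multiple of 7, so 2 March 2152 falls on the same weekday: Thursday.

Thursday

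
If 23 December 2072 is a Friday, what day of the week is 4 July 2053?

Friday

Count forward from the earlier date (July 4, 2053) to the later (December 23, 2072):
From July 4, 2053 to July 4, 2072: 19 years, of which 5 contain a Feb 29 — 14×365 + 5×366 = 6940 days.
July 2072: 31 − 4 = 27 days remain.
Then August (31), September (30), October (31), November (30): 31 + 30 + 31 + 30 = 122 days.
December 1–23, 2072: 23 days.
Residual: 172 days.
Total: 7112 days.
7112 is a multiple of 7, so 4 July 2053 falls on the same weekday: Friday.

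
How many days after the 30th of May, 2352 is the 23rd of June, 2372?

Day-of-year of May 30, 2352: 151.
Day-of-year of June 23, 2372: 175.
2352 has 366 days, so 366 − 151 = 215 days remain in 2352.
Full years 2353–2371: 15 common + 4 leap = 15×365 + 4×366 = 6939 days.
Total: 215 + 6939 + 175 = 7329 days.

7329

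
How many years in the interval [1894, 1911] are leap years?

3

Years divisible by 4 in [1894, 1911]: 1896, 1900, 1904, 1908.
Of these, 1900 is divisible by 100 but not 400, so not leap.
Leap years: 4 − 1 = 3.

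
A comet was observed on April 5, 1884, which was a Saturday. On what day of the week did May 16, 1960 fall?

Monday

Day-of-year of April 5, 1884: 96.
Day-of-year of May 16, 1960: 137.
1884 has 366 days, so 366 − 96 = 270 days remain in 1884.
Full years 1885–1959: 58 common + 17 leap = 58×365 + 17×366 = 27392 days.
Total: 270 + 27392 + 137 = 27799 days.
27799 mod 7 = 2, so 2 days after Saturday is Monday.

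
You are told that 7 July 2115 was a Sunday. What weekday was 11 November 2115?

July 2115: 31 − 7 = 24 days remain.
Then August (31), September (30), October (31): 31 + 30 + 31 = 92 days.
November 1–11, 2115: 11 days.
Total: 24 + 92 + 11 = 127 days.
127 mod 7 = 1, so 1 day after Sunday is Monday.

Monday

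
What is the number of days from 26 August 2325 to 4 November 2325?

August 2325: 31 − 26 = 5 days remain.
Then September (30), October (31): 30 + 31 = 61 days.
November 1–4, 2325: 4 days.
Total: 5 + 61 + 4 = 70 days.

70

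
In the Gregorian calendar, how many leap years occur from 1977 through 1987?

Years divisible by 4 in [1977, 1987]: 1980, 1984.
No century exceptions apply. Count: 2.

2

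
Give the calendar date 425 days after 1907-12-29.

1909-02-26

Count 425 days after December 29, 1907:
December 1907: 31 − 29 = 2 days remain.
Then 13 full months totalling 397 days.
February 1–26, 1909: 26 days (1909 is not a leap year).
Total: 2 + 397 + 26 = 425 days.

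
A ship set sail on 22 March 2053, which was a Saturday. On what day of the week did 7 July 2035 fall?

Count forward from the earlier date (July 7, 2035) to the later (March 22, 2053):
From July 7, 2035 to July 7, 2052: 17 years, of which 5 contain a Feb 29 — 12×365 + 5×366 = 6210 days.
July 2052: 31 − 7 = 24 days remain.
Then August (31), September (30), October (31), November (30), December (31), January (31), February 2053 (28): 31 + 30 + 31 + 30 + 31 + 31 + 28 = 212 days.
March 1–22, 2053: 22 days.
Residual: 258 days.
Total: 6468 days.
6468 is a multiple of 7, so 7 July 2035 falls on the same weekday: Saturday.

Saturday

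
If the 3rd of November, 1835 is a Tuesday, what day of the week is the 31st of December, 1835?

Thursday

November 1835: 30 − 3 = 27 days remain.
December 1–31, 1835: 31 days.
Total: 27 + 31 = 58 days.
58 mod 7 = 2, so 2 days after Tuesday is Thursday.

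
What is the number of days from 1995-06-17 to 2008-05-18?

From June 17, 1995 to June 17, 2007: 12 years, of which 3 contain a Feb 29 — 9×365 + 3×366 = 4383 days.
(2000 is a leap year (divisible by 400).)
June 2007: 30 − 17 = 13 days remain.
Then 10 full months totalling 305 days.
May 1–18, 2008: 18 days.
Residual: 336 days.
Total: 4719 days.

4719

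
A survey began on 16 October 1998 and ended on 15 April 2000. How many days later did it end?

October 1998: 31 − 16 = 15 days remain.
Then 17 full months totalling 517 days.
April 1–15, 2000: 15 days.
Total: 15 + 517 + 15 = 547 days.

547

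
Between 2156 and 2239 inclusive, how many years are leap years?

Years divisible by 4: 2156, 2160, …, 2236 — 21 in all.
Of these, 2200 is divisible by 100 but not 400, so not leap.
Leap years: 21 − 1 = 20.

20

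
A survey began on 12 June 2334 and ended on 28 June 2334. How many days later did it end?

Within June 2334: 28 − 12 = 16 days.

16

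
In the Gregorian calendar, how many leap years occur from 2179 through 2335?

37

Years divisible by 4: 2180, 2184, …, 2332 — 39 in all.
Of these, 2200, 2300 are divisible by 100 but not 400, so not leap.
Leap years: 39 − 2 = 37.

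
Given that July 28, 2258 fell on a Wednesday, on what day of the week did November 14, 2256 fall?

Friday

Count forward from the earlier date (November 14, 2256) to the later (July 28, 2258):
November 2256: 30 − 14 = 16 days remain.
Then 19 full months totalling 577 days.
July 1–28, 2258: 28 days.
Total: 16 + 577 + 28 = 621 days.
621 mod 7 = 5, so 5 days before Wednesday is Friday.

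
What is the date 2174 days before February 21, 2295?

March 10, 2289

Count 2174 days before February 21, 2295:
March 10, 2289 → March 10, 2290: 365 days.
March 10, 2290 → March 10, 2291: 365 days.
March 10, 2291 → March 10, 2292: 366 days (2292 is a leap year).
March 10, 2292 → March 10, 2293: 365 days.
March 10, 2293 → March 10, 2294: 365 days.
March 2294: 31 − 10 = 21 days remain.
Then 10 full months totalling 306 days.
February 1–21, 2295: 21 days (2295 is not a leap year).
Residual: 348 days.
Total: 2174 days.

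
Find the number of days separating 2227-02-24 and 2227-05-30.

February 2227: 28 − 24 = 4 days remain (2227 is not a leap year, so February has 28 days).
Then March (31), April (30): 31 + 30 = 61 days.
May 1–30, 2227: 30 days.
Total: 4 + 61 + 30 = 95 days.

95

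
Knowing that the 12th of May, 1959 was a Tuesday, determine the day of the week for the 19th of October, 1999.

Tuesday

Day-of-year of May 12, 1959: 132.
Day-of-year of October 19, 1999: 292.
1959 has 365 days, so 365 − 132 = 233 days remain in 1959.
Full years 1960–1998: 29 common + 10 leap = 29×365 + 10×366 = 14245 days.
Total: 233 + 14245 + 292 = 14770 days.
14770 is a multiple of 7, so the 19th of October, 1999 falls on the same weekday: Tuesday.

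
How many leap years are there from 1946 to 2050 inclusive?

26

Years divisible by 4: 1948, 1952, …, 2048 — 26 in all.
2000 is divisible by 400, so still leap.
No century exceptions apply. Count: 26.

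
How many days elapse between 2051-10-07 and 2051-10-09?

2

Within October 2051: 9 − 7 = 2 days.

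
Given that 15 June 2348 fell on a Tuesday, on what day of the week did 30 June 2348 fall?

Within June 2348: 30 − 15 = 15 days.
15 mod 7 = 1, so 1 day after Tuesday is Wednesday.

Wednesday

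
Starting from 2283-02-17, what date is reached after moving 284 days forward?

2283-11-28

Count 284 days after February 17, 2283:
February 2283: 28 − 17 = 11 days remain (2283 is not a leap year, so February has 28 days).
Then March (31), April (30), May (31), June (30), July (31), August (31), September (30), October (31): 31 + 30 + 31 + 30 + 31 + 31 + 30 + 31 = 245 days.
November 1–28, 2283: 28 days.
Total: 11 + 245 + 28 = 284 days.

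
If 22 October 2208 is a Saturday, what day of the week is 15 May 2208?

Count forward from the earlier date (May 15, 2208) to the later (October 22, 2208):
May 2208: 31 − 15 = 16 days remain.
Then June (30), July (31), August (31), September (30): 30 + 31 + 31 + 30 = 122 days.
October 1–22, 2208: 22 days.
Total: 16 + 122 + 22 = 160 days.
160 mod 7 = 6, so 6 days before Saturday is Sunday.

Sunday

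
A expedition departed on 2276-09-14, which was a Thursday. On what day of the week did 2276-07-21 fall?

Count forward from the earlier date (July 21, 2276) to the later (September 14, 2276):
July 2276: 31 − 21 = 10 days remain.
Then August (31): 31 days.
September 1–14, 2276: 14 days.
Total: 10 + 31 + 14 = 55 days.
55 mod 7 = 6, so 6 days before Thursday is Friday.

Friday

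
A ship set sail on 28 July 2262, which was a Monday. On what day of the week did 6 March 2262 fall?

Count forward from the earlier date (March 6, 2262) to the later (July 28, 2262):
March 2262: 31 − 6 = 25 days remain.
Then April (30), May (31), June (30): 30 + 31 + 30 = 91 days.
July 1–28, 2262: 28 days.
Total: 25 + 91 + 28 = 144 days.
144 mod 7 = 4, so 4 days before Monday is Thursday.

Thursday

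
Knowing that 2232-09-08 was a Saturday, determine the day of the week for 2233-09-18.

September 2232: 30 − 8 = 22 days remain.
Then 11 full months totalling 335 days.
September 1–18, 2233: 18 days.
Total: 22 + 335 + 18 = 375 days.
375 mod 7 = 4, so 4 days after Saturday is Wednesday.

Wednesday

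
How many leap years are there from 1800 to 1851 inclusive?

Years divisible by 4: 1800, 1804, …, 1848 — 13 in all.
Of these, 1800 is divisible by 100 but not 400, so not leap.
Leap years: 13 − 1 = 12.

12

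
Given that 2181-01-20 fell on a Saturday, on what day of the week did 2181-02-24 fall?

January 2181: 31 − 20 = 11 days remain.
February 1–24, 2181: 24 days (2181 is not a leap year).
Total: 11 + 24 = 35 days.
35 is a multiple of 7, so 2181-02-24 falls on the same weekday: Saturday.

Saturday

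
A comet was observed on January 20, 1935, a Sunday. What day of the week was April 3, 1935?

Wednesday

January 1935: 31 − 20 = 11 days remain.
Then February 1935 (28), March (31): 28 + 31 = 59 days.
April 1–3, 1935: 3 days.
Total: 11 + 59 + 3 = 73 days.
73 mod 7 = 3, so 3 days after Sunday is Wednesday.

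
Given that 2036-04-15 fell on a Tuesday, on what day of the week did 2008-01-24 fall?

Thursday

Count forward from the earlier date (January 24, 2008) to the later (April 15, 2036):
Day-of-year of January 24, 2008: 24.
Day-of-year of April 15, 2036: 106.
2008 has 366 days, so 366 − 24 = 342 days remain in 2008.
Full years 2009–2035: 21 common + 6 leap = 21×365 + 6×366 = 9861 days.
Total: 342 + 9861 + 106 = 10309 days.
10309 mod 7 = 5, so 5 days before Tuesday is Thursday.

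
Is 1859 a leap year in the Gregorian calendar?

No

1859 is not a leap year.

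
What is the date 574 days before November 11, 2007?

April 16, 2006

Count 574 days before November 11, 2007:
April 2006: 30 − 16 = 14 days remain.
Then 18 full months totalling 549 days.
November 1–11, 2007: 11 days.
Total: 14 + 549 + 11 = 574 days.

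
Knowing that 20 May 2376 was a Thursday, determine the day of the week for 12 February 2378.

Day-of-year of May 20, 2376: 141.
Day-of-year of February 12, 2378: 43.
2376 has 366 days, so 366 − 141 = 225 days remain in 2376.
Full years: 2377: 365. Sum = 365.
Total: 225 + 365 + 43 = 633 days.
633 mod 7 = 3, so 3 days after Thursday is Sunday.

Sunday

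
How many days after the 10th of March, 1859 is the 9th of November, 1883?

9010

Day-of-year of March 10, 1859: 69.
Day-of-year of November 9, 1883: 313.
1859 has 365 days, so 365 − 69 = 296 days remain in 1859.
Full years 1860–1882: 17 common + 6 leap = 17×365 + 6×366 = 8401 days.
Total: 296 + 8401 + 313 = 9010 days.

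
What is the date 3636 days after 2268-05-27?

2278-05-11

Count 3636 days after May 27, 2268:
Day-of-year of May 27, 2268: 148.
Day-of-year of May 11, 2278: 131.
2268 has 366 days, so 366 − 148 = 218 days remain in 2268.
Full years 2269–2277: 7 common + 2 leap = 7×365 + 2×366 = 3287 days.
Total: 218 + 3287 + 131 = 3636 days.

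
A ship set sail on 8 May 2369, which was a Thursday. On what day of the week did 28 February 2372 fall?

Monday

May 8, 2369 → May 8, 2370: 365 days.
May 8, 2370 → May 8, 2371: 365 days.
May 2371: 31 − 8 = 23 days remain.
Then June (30), July (31), August (31), September (30), October (31), November (30), December (31), January (31): 30 + 31 + 31 + 30 + 31 + 30 + 31 + 31 = 245 days.
February 1–28, 2372: 28 days (2372 is a leap year).
Residual: 296 days.
Total: 1026 days.
1026 mod 7 = 4, so 4 days after Thursday is Monday.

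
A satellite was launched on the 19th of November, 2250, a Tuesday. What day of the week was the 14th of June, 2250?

Friday

Count forward from the earlier date (June 14, 2250) to the later (November 19, 2250):
June 2250: 30 − 14 = 16 days remain.
Then July (31), August (31), September (30), October (31): 31 + 31 + 30 + 31 = 123 days.
November 1–19, 2250: 19 days.
Total: 16 + 123 + 19 = 158 days.
158 mod 7 = 4, so 4 days before Tuesday is Friday.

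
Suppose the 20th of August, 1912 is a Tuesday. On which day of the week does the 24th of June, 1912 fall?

Monday

Count forward from the earlier date (June 24, 1912) to the later (August 20, 1912):
June 1912: 30 − 24 = 6 days remain.
Then July (31): 31 days.
August 1–20, 1912: 20 days.
Total: 6 + 31 + 20 = 57 days.
57 mod 7 = 1, so 1 day before Tuesday is Monday.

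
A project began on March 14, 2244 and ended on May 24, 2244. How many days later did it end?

March 2244: 31 − 14 = 17 days remain.
Then April (30): 30 days.
May 1–24, 2244: 24 days.
Total: 17 + 30 + 24 = 71 days.

71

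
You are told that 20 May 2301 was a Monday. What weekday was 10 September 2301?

May 2301: 31 − 20 = 11 days remain.
Then June (30), July (31), August (31): 30 + 31 + 31 = 92 days.
September 1–10, 2301: 10 days.
Total: 11 + 92 + 10 = 113 days.
113 mod 7 = 1, so 1 day after Monday is Tuesday.

Tuesday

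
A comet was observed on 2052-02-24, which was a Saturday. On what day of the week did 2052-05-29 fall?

February 2052: 29 − 24 = 5 days remain (2052 is a leap year, so February has 29 days).
Then March (31), April (30): 31 + 30 = 61 days.
May 1–29, 2052: 29 days.
Total: 5 + 61 + 29 = 95 days.
95 mod 7 = 4, so 4 days after Saturday is Wednesday.

Wednesday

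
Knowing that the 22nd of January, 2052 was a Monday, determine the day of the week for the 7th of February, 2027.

Count forward from the earlier date (February 7, 2027) to the later (January 22, 2052):
From February 7, 2027 to February 7, 2051: 24 years, of which 6 contain a Feb 29 — 18×365 + 6×366 = 8766 days.
February 2051: 28 − 7 = 21 days remain (2051 is not a leap year, so February has 28 days).
Then 10 full months totalling 306 days.
January 1–22, 2052: 22 days.
Residual: 349 days.
Total: 9115 days.
9115 mod 7 = 1, so 1 day before Monday is Sunday.

Sunday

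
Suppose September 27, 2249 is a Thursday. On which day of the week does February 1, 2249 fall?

Count forward from the earlier date (February 1, 2249) to the later (September 27, 2249):
February 2249: 28 − 1 = 27 days remain (2249 is not a leap year, so February has 28 days).
Then March (31), April (30), May (31), June (30), July (31), August (31): 31 + 30 + 31 + 30 + 31 + 31 = 184 days.
September 1–27, 2249: 27 days.
Total: 27 + 184 + 27 = 238 days.
238 is a multiple of 7, so February 1, 2249 falls on the same weekday: Thursday.

Thursday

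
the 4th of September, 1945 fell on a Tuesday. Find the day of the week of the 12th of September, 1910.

Count forward from the earlier date (September 12, 1910) to the later (September 4, 1945):
From September 12, 1910 to September 12, 1944: 34 years, of which 9 contain a Feb 29 — 25×365 + 9×366 = 12419 days.
September 1944: 30 − 12 = 18 days remain.
Then 11 full months totalling 335 days.
September 1–4, 1945: 4 days.
Residual: 357 days.
Total: 12776 days.
12776 mod 7 = 1, so 1 day before Tuesday is Monday.

Monday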